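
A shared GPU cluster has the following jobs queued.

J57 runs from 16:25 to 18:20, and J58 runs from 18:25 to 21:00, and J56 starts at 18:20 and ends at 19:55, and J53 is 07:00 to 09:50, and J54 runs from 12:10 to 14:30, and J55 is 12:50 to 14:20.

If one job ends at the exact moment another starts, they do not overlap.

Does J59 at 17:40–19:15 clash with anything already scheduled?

Yes — it overlaps J56, J57, J58

J53: ends 09:50 at or before J59 starts 17:40 → clear.
J54: ends 14:30 at or before J59 starts 17:40 → clear.
J55: ends 14:20 at or before J59 starts 17:40 → clear.
J57: starts 16:25 before J59 ends 19:15, and ends 18:20 after J59 starts 17:40 → overlap.
J56: starts 18:20 before J59 ends 19:15, and ends 19:55 after J59 starts 17:40 → overlap.
J58: starts 18:25 before J59 ends 19:15, and ends 21:00 after J59 starts 17:40 → overlap.
J59 overlaps J56, J57, J58.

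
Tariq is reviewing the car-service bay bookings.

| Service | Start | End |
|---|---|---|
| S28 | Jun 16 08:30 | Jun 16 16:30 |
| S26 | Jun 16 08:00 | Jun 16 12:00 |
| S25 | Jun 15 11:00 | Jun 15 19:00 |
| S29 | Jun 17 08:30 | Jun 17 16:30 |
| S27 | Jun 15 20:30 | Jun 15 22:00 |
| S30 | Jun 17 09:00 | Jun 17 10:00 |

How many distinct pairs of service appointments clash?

Sorted by start: S25, S27, S26, S28, S29, S30.
S27 starts after S25 ends; S25 is clear from here.
S26 starts after S27 ends; S27 is clear from here.
S28 starts before S26 ends → S26 and S28 overlap.
S29 starts after S26 ends; S26 is clear from here.
S29 starts after S28 ends; S28 is clear from here.
S30 starts before S29 ends → S29 and S30 overlap.
Overlapping pairs: S26 & S28, S29 & S30 — 2 in total.

2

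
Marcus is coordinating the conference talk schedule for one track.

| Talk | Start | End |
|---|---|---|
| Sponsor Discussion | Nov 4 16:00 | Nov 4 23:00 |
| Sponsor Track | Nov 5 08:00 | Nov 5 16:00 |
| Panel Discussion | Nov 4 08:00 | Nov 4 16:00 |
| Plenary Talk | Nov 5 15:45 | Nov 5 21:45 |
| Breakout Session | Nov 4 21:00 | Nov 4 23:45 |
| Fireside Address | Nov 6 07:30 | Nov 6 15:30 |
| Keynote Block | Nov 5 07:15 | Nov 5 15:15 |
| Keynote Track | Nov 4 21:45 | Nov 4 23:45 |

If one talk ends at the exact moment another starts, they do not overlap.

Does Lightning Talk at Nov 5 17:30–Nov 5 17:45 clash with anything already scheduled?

Panel Discussion: ends Nov 4 16:00 at or before Lightning Talk starts Nov 5 17:30 → clear.
Sponsor Discussion: ends Nov 4 23:00 at or before Lightning Talk starts Nov 5 17:30 → clear.
Breakout Session: ends Nov 4 23:45 at or before Lightning Talk starts Nov 5 17:30 → clear.
Keynote Track: ends Nov 4 23:45 at or before Lightning Talk starts Nov 5 17:30 → clear.
Keynote Block: ends Nov 5 15:15 at or before Lightning Talk starts Nov 5 17:30 → clear.
Sponsor Track: ends Nov 5 16:00 at or before Lightning Talk starts Nov 5 17:30 → clear.
Plenary Talk: starts Nov 5 15:45 before Lightning Talk ends Nov 5 17:45, and ends Nov 5 21:45 after Lightning Talk starts Nov 5 17:30 → overlap.
Fireside Address: starts Nov 6 07:30 at or after Lightning Talk ends Nov 5 17:45 → clear.
Lightning Talk overlaps Plenary Talk.

Yes — it overlaps Plenary Talk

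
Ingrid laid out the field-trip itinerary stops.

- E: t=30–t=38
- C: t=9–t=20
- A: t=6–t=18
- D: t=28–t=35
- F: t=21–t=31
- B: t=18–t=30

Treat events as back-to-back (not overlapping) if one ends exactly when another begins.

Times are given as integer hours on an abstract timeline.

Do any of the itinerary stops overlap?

Yes

Check each pair: they overlap iff neither finishes before the other starts.
Sorted by start: A, C, B, F, D, E.
C starts before A ends → A and C overlap.
That's a conflict, so the schedule is not conflict-free.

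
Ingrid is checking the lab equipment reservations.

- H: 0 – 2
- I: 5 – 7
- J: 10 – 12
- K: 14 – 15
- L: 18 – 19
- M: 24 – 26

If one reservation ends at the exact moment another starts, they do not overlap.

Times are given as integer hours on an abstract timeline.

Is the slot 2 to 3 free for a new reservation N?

Yes — the slot is free

H: ends 2 at or before N starts 2 → clear.
I: starts 5 at or after N ends 3 → clear.
J: starts 10 at or after N ends 3 → clear.
K: starts 14 at or after N ends 3 → clear.
L: starts 18 at or after N ends 3 → clear.
M: starts 24 at or after N ends 3 → clear.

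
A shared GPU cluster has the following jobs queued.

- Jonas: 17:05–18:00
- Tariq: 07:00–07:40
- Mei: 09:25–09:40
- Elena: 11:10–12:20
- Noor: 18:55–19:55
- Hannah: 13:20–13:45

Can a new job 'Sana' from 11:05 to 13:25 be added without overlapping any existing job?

Tariq: ends 07:40 at or before Sana starts 11:05 → clear.
Mei: ends 09:40 at or before Sana starts 11:05 → clear.
Elena: starts 11:10 before Sana ends 13:25, and ends 12:20 after Sana starts 11:05 → overlap.
Hannah: starts 13:20 before Sana ends 13:25, and ends 13:45 after Sana starts 11:05 → overlap.
Jonas: starts 17:05 at or after Sana ends 13:25 → clear.
Noor: starts 18:55 at or after Sana ends 13:25 → clear.
Sana overlaps Elena, Hannah.

No — it overlaps Elena, Hannah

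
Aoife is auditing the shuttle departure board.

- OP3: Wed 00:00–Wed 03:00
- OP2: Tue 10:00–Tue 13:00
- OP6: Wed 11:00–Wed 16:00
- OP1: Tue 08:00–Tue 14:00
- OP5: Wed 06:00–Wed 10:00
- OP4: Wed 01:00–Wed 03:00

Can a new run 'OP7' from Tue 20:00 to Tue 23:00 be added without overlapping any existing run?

OP1: ends Tue 14:00 at or before OP7 starts Tue 20:00 → clear.
OP2: ends Tue 13:00 at or before OP7 starts Tue 20:00 → clear.
OP3: starts Wed 00:00 at or after OP7 ends Tue 23:00 → clear.
OP4: starts Wed 01:00 at or after OP7 ends Tue 23:00 → clear.
OP5: starts Wed 06:00 at or after OP7 ends Tue 23:00 → clear.
OP6: starts Wed 11:00 at or after OP7 ends Tue 23:00 → clear.

Yes — the slot is free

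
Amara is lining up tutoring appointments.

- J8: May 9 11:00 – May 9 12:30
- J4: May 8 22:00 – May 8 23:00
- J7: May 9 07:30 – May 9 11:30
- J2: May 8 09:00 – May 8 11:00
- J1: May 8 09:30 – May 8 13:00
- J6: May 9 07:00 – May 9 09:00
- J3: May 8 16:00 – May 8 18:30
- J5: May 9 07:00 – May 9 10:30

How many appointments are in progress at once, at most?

Sort all start/end points and keep a running count:
May 8 09:00 start J2 → 1
May 8 09:30 start J1 → 2
May 8 11:00 end J2 → 1
May 8 13:00 end J1 → 0
May 8 16:00 start J3 → 1
May 8 18:30 end J3 → 0
May 8 22:00 start J4 → 1
May 8 23:00 end J4 → 0
May 9 07:00 start J5 → 1
May 9 07:00 start J6 → 2
May 9 07:30 start J7 → 3
May 9 09:00 end J6 → 2
May 9 10:30 end J5 → 1
May 9 11:00 start J8 → 2
May 9 11:30 end J7 → 1
May 9 12:30 end J8 → 0
Peak is 3, at May 9 07:30 (J5, J6, J7).

3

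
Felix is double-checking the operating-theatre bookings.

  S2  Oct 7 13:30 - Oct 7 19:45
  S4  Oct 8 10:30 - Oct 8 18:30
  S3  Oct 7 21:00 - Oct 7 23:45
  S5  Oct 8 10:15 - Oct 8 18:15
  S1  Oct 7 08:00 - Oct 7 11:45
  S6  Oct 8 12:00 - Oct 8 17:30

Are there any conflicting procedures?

Check each pair: they overlap iff neither finishes before the other starts.
Sorted by start: S1, S2, S3, S5, S4, S6.
S2 starts after S1 ends, so S1 has no further overlaps.
S3 starts after S2 ends, so S2 has no further overlaps.
S5 starts after S3 ends, so S3 has no further overlaps.
S4 starts before S5 ends → S5 and S4 overlap.
That's a conflict, so the schedule is not conflict-free.

Yes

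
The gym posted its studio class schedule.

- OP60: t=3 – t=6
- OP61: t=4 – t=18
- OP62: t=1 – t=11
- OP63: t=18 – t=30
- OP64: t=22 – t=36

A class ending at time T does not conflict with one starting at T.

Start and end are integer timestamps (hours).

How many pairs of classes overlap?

Sorted by start: OP62, OP60, OP61, OP63, OP64.
OP60 starts before OP62 ends → OP62 and OP60 overlap.
OP61 starts before OP62 ends → OP62 and OP61 overlap.
OP63 starts after OP62 ends — done with OP62.
OP61 starts before OP60 ends → OP60 and OP61 overlap.
OP63 starts after OP60 ends — done with OP60.
OP63 starts exactly when OP61 ends (back-to-back, no overlap) — done with OP61.
OP64 starts before OP63 ends → OP63 and OP64 overlap.
Overlapping pairs: OP60 & OP61, OP60 & OP62, OP61 & OP62, OP63 & OP64 — 4 in total.

4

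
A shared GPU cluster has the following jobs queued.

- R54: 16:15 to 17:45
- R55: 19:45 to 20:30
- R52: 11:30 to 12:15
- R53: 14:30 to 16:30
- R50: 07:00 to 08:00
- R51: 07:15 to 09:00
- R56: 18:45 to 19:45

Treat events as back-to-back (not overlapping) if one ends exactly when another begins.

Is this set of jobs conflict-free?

No

Check each pair: they overlap iff neither finishes before the other starts.
Sorted by start: R50, R51, R52, R53, R54, R56, R55.
R51 starts before R50 ends → R50 and R51 overlap.
That's a conflict, so the schedule is not conflict-free.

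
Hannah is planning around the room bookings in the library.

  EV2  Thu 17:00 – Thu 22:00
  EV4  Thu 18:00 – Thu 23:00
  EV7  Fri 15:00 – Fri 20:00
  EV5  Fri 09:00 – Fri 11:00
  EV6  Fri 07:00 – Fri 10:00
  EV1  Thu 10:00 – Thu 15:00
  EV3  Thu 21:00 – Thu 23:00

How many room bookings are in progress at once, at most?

3

Sort all start/end points and keep a running count:
Thu 10:00 start EV1 → 1
Thu 15:00 end EV1 → 0
Thu 17:00 start EV2 → 1
Thu 18:00 start EV4 → 2
Thu 21:00 start EV3 → 3
Thu 22:00 end EV2 → 2
Thu 23:00 end EV3 → 1
Thu 23:00 end EV4 → 0
Fri 07:00 start EV6 → 1
Fri 09:00 start EV5 → 2
Fri 10:00 end EV6 → 1
Fri 11:00 end EV5 → 0
Fri 15:00 start EV7 → 1
Fri 20:00 end EV7 → 0
Peak is 3, at Thu 21:00 (EV2, EV3, EV4).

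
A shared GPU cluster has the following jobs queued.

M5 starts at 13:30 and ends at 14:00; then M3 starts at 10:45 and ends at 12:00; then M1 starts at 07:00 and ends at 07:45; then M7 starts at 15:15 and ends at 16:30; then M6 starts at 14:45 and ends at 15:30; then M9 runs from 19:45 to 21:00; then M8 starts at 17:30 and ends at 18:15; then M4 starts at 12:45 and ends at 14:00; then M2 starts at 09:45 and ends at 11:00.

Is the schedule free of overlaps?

No

Check each pair: they overlap iff neither finishes before the other starts.
Sorted by start: M1, M2, M3, M4, M5, M6, M7, M8, M9.
M2 starts after M1 ends; M1 is clear from here.
M3 starts before M2 ends → M2 and M3 overlap.
That's a conflict, so the schedule is not conflict-free.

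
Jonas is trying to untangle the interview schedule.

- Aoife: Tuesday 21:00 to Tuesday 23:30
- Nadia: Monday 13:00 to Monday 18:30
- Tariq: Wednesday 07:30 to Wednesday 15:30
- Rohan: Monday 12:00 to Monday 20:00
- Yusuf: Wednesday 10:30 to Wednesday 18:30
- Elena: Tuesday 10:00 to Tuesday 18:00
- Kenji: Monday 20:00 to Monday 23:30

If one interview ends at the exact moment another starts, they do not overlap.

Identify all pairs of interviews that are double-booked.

Nadia & Rohan, Tariq & Yusuf

Sorted by start: Rohan, Nadia, Kenji, Elena, Aoife, Tariq, Yusuf.
Nadia starts before Rohan ends → Rohan and Nadia overlap.
Kenji starts exactly when Rohan ends (back-to-back, no overlap), so nothing later overlaps Rohan either.
Kenji starts after Nadia ends, so nothing later overlaps Nadia either.
Elena starts after Kenji ends, so nothing later overlaps Kenji either.
Aoife starts after Elena ends, so nothing later overlaps Elena either.
Tariq starts after Aoife ends, so nothing later overlaps Aoife either.
Yusuf starts before Tariq ends → Tariq and Yusuf overlap.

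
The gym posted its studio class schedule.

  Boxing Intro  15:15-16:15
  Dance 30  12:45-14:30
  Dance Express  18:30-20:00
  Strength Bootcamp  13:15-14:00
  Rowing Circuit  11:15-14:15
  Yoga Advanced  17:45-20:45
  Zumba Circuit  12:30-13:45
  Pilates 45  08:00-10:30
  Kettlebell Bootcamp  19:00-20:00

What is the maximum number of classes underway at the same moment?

Sweep the timeline, counting +1 at each start and −1 at each end (ends before starts at a tie):
08:00 start Pilates 45 → 1
10:30 end Pilates 45 → 0
11:15 start Rowing Circuit → 1
12:30 start Zumba Circuit → 2
12:45 start Dance 30 → 3
13:15 start Strength Bootcamp → 4
13:45 end Zumba Circuit → 3
14:00 end Strength Bootcamp → 2
14:15 end Rowing Circuit → 1
14:30 end Dance 30 → 0
15:15 start Boxing Intro → 1
16:15 end Boxing Intro → 0
17:45 start Yoga Advanced → 1
18:30 start Dance Express → 2
19:00 start Kettlebell Bootcamp → 3
20:00 end Dance Express → 2
20:00 end Kettlebell Bootcamp → 1
20:45 end Yoga Advanced → 0
Peak is 4, at 13:15 (Dance 30, Rowing Circuit, Strength Bootcamp, Zumba Circuit).

4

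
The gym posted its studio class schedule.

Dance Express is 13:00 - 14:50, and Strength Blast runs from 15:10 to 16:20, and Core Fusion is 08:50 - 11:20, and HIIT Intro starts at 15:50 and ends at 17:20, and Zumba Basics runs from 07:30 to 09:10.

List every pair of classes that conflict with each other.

Core Fusion & Zumba Basics, HIIT Intro & Strength Blast

Two intervals overlap when each starts before the other ends.
Sorted by start: Zumba Basics, Core Fusion, Dance Express, Strength Blast, HIIT Intro.
Core Fusion starts before Zumba Basics ends → Zumba Basics and Core Fusion overlap.
Dance Express starts after Zumba Basics ends — done with Zumba Basics.
Dance Express starts after Core Fusion ends — done with Core Fusion.
Strength Blast starts after Dance Express ends — done with Dance Express.
HIIT Intro starts before Strength Blast ends → Strength Blast and HIIT Intro overlap.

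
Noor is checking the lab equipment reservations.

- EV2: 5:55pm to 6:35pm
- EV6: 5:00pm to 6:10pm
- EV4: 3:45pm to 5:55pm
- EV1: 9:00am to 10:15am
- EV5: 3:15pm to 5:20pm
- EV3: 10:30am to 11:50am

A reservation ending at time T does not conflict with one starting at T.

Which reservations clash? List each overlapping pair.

Check each pair: they overlap iff neither finishes before the other starts.
Sorted by start: EV1, EV3, EV5, EV4, EV6, EV2.
EV3 starts after EV1 ends, so EV1 has no further overlaps.
EV5 starts after EV3 ends, so EV3 has no further overlaps.
EV4 starts before EV5 ends → EV5 and EV4 overlap.
EV6 starts before EV5 ends → EV5 and EV6 overlap.
EV2 starts after EV5 ends.
EV6 starts before EV4 ends → EV4 and EV6 overlap.
EV2 starts exactly when EV4 ends (back-to-back, no overlap).
EV2 starts before EV6 ends → EV6 and EV2 overlap.

EV2 & EV6, EV4 & EV5, EV4 & EV6, EV5 & EV6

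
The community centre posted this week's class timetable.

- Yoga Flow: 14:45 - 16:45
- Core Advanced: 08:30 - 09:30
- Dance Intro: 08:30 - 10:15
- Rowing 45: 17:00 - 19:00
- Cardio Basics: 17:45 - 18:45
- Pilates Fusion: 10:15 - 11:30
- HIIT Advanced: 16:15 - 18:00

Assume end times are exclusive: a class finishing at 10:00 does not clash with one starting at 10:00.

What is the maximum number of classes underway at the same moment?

3

Sort all start/end points and keep a running count:
08:30 start Core Advanced → 1
08:30 start Dance Intro → 2
09:30 end Core Advanced → 1
10:15 end Dance Intro → 0
10:15 start Pilates Fusion → 1
11:30 end Pilates Fusion → 0
14:45 start Yoga Flow → 1
16:15 start HIIT Advanced → 2
16:45 end Yoga Flow → 1
17:00 start Rowing 45 → 2
17:45 start Cardio Basics → 3
18:00 end HIIT Advanced → 2
18:45 end Cardio Basics → 1
19:00 end Rowing 45 → 0
Peak is 3, at 17:45 (Cardio Basics, HIIT Advanced, Rowing 45).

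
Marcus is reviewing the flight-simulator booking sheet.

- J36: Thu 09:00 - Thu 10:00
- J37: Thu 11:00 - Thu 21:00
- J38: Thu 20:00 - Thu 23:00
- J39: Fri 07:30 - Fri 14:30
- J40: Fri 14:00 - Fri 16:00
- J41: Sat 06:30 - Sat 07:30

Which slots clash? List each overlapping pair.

Sorted by start: J36, J37, J38, J39, J40, J41.
J37 starts after J36 ends, so J36 has no further overlaps.
J38 starts before J37 ends → J37 and J38 overlap.
J39 starts after J37 ends, so J37 has no further overlaps.
J39 starts after J38 ends, so J38 has no further overlaps.
J40 starts before J39 ends → J39 and J40 overlap.
J41 starts after J39 ends.
J41 starts after J40 ends.

J37 & J38, J39 & J40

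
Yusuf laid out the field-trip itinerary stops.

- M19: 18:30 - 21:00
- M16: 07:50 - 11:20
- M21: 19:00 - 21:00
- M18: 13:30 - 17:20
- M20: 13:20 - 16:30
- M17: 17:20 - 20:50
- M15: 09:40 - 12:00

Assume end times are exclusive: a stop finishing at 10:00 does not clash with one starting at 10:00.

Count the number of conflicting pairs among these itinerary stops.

5

Sorted by start: M16, M15, M20, M18, M17, M19, M21.
M15 starts before M16 ends → M16 and M15 overlap.
M20 starts after M16 ends; M16 is clear from here.
M20 starts after M15 ends; M15 is clear from here.
M18 starts before M20 ends → M20 and M18 overlap.
M17 starts after M20 ends; M20 is clear from here.
M17 starts exactly when M18 ends (back-to-back, no overlap); M18 is clear from here.
M19 starts before M17 ends → M17 and M19 overlap.
M21 starts before M17 ends → M17 and M21 overlap.
M21 starts before M19 ends → M19 and M21 overlap.
Overlapping pairs: M15 & M16, M17 & M19, M17 & M21, M18 & M20, M19 & M21 — 5 in total.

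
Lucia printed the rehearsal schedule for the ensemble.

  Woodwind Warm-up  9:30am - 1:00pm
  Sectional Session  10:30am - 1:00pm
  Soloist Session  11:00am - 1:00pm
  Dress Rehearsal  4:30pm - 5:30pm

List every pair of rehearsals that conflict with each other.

Sorted by start: Woodwind Warm-up, Sectional Session, Soloist Session, Dress Rehearsal.
Sectional Session starts before Woodwind Warm-up ends → Woodwind Warm-up and Sectional Session overlap.
Soloist Session starts before Woodwind Warm-up ends → Woodwind Warm-up and Soloist Session overlap.
Dress Rehearsal starts after Woodwind Warm-up ends.
Soloist Session starts before Sectional Session ends → Sectional Session and Soloist Session overlap.
Dress Rehearsal starts after Sectional Session ends.
Dress Rehearsal starts after Soloist Session ends.

Sectional Session & Soloist Session, Sectional Session & Woodwind Warm-up, Soloist Session & Woodwind Warm-up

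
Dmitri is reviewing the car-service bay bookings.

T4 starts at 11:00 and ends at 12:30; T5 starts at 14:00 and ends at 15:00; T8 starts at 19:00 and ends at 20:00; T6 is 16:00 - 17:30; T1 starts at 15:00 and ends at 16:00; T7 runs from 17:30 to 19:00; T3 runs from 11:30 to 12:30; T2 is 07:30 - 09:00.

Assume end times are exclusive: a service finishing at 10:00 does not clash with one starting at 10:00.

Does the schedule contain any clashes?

Two intervals overlap when each starts before the other ends.
Sorted by start: T2, T4, T3, T5, T1, T6, T7, T8.
T4 starts after T2 ends, so T2 has no further overlaps.
T3 starts before T4 ends → T4 and T3 overlap.
That's a conflict, so the schedule is not conflict-free.

Yes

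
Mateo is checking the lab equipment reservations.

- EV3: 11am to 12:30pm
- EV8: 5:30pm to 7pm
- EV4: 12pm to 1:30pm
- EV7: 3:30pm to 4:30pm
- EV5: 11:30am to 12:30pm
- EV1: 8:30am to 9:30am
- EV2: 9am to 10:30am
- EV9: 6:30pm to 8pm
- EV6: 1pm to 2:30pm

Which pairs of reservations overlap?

Sorted by start: EV1, EV2, EV3, EV5, EV4, EV6, EV7, EV8, EV9.
EV2 starts before EV1 ends → EV1 and EV2 overlap.
EV3 starts after EV1 ends, so EV1 has no further overlaps.
EV3 starts after EV2 ends, so EV2 has no further overlaps.
EV5 starts before EV3 ends → EV3 and EV5 overlap.
EV4 starts before EV3 ends → EV3 and EV4 overlap.
EV6 starts after EV3 ends, so EV3 has no further overlaps.
EV4 starts before EV5 ends → EV5 and EV4 overlap.
EV6 starts after EV5 ends, so EV5 has no further overlaps.
EV6 starts before EV4 ends → EV4 and EV6 overlap.
EV7 starts after EV4 ends, so EV4 has no further overlaps.
EV7 starts after EV6 ends, so EV6 has no further overlaps.
EV8 starts after EV7 ends, so EV7 has no further overlaps.
EV9 starts before EV8 ends → EV8 and EV9 overlap.

EV1 & EV2, EV3 & EV4, EV3 & EV5, EV4 & EV5, EV4 & EV6, EV8 & EV9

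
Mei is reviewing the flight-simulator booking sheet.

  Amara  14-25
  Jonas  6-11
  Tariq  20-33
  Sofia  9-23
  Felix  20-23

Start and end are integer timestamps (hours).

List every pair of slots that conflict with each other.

Amara & Felix, Amara & Sofia, Amara & Tariq, Felix & Sofia, Felix & Tariq, Jonas & Sofia, Sofia & Tariq

Sorted by start: Jonas, Sofia, Amara, Tariq, Felix.
Sofia starts before Jonas ends → Jonas and Sofia overlap.
Amara starts after Jonas ends, so nothing later overlaps Jonas either.
Amara starts before Sofia ends → Sofia and Amara overlap.
Tariq starts before Sofia ends → Sofia and Tariq overlap.
Felix starts before Sofia ends → Sofia and Felix overlap.
Tariq starts before Amara ends → Amara and Tariq overlap.
Felix starts before Amara ends → Amara and Felix overlap.
Felix starts before Tariq ends → Tariq and Felix overlap.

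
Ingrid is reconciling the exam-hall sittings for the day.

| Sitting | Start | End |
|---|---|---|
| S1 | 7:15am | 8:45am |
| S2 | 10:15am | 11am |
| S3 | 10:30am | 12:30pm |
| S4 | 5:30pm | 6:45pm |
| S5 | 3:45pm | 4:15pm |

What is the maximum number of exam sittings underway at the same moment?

Sort all start/end points and keep a running count:
7:15am start S1 → 1
8:45am end S1 → 0
10:15am start S2 → 1
10:30am start S3 → 2
11am end S2 → 1
12:30pm end S3 → 0
3:45pm start S5 → 1
4:15pm end S5 → 0
5:30pm start S4 → 1
6:45pm end S4 → 0
Peak is 2, at 10:30am (S2, S3).

2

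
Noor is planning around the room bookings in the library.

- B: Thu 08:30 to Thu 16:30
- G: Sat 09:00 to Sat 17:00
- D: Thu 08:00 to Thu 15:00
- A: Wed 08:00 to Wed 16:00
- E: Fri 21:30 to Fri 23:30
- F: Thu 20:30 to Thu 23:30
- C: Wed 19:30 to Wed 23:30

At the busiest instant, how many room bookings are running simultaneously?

2

Sweep the timeline, counting +1 at each start and −1 at each end (ends before starts at a tie):
Wed 08:00 start A → 1
Wed 16:00 end A → 0
Wed 19:30 start C → 1
Wed 23:30 end C → 0
Thu 08:00 start D → 1
Thu 08:30 start B → 2
Thu 15:00 end D → 1
Thu 16:30 end B → 0
Thu 20:30 start F → 1
Thu 23:30 end F → 0
Fri 21:30 start E → 1
Fri 23:30 end E → 0
Sat 09:00 start G → 1
Sat 17:00 end G → 0
Peak is 2, at Thu 08:30 (B, D).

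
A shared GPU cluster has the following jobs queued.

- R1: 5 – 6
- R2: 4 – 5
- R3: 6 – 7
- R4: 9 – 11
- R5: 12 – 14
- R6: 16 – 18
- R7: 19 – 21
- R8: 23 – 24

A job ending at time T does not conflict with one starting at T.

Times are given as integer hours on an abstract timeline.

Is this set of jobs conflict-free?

Yes

Sorted by start: R2, R1, R3, R4, R5, R6, R7, R8.
R1 starts exactly when R2 ends (back-to-back, no overlap) — done with R2.
R3 starts exactly when R1 ends (back-to-back, no overlap) — done with R1.
R4 starts after R3 ends — done with R3.
R5 starts after R4 ends — done with R4.
R6 starts after R5 ends — done with R5.
R7 starts after R6 ends — done with R6.
R8 starts after R7 ends.
Every pair is clear; the schedule has no overlaps.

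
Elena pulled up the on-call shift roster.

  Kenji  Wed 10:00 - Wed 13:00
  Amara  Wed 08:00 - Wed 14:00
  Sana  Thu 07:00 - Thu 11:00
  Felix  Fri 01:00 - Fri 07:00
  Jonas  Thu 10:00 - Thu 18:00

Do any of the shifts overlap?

Sorted by start: Amara, Kenji, Sana, Jonas, Felix.
Kenji starts before Amara ends → Amara and Kenji overlap.
That's a conflict, so the schedule is not conflict-free.

Yes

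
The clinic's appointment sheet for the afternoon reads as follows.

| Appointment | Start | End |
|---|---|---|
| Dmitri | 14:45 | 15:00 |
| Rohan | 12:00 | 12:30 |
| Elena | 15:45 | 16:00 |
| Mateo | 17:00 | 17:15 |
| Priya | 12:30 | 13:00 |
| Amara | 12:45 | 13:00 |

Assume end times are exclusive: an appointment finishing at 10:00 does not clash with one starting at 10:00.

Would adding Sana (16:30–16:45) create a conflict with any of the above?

Rohan: ends 12:30 at or before Sana starts 16:30 → clear.
Priya: ends 13:00 at or before Sana starts 16:30 → clear.
Amara: ends 13:00 at or before Sana starts 16:30 → clear.
Dmitri: ends 15:00 at or before Sana starts 16:30 → clear.
Elena: ends 16:00 at or before Sana starts 16:30 → clear.
Mateo: starts 17:00 at or after Sana ends 16:45 → clear.

No — it doesn't clash with anything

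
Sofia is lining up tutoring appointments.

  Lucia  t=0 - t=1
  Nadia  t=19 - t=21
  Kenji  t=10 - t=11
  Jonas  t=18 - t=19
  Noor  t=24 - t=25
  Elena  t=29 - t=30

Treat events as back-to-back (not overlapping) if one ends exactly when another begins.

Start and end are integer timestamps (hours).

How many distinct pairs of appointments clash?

0

Sorted by start: Lucia, Kenji, Jonas, Nadia, Noor, Elena.
Kenji starts after Lucia ends — done with Lucia.
Jonas starts after Kenji ends — done with Kenji.
Nadia starts exactly when Jonas ends (back-to-back, no overlap) — done with Jonas.
Noor starts after Nadia ends — done with Nadia.
Elena starts after Noor ends.
No pair overlaps.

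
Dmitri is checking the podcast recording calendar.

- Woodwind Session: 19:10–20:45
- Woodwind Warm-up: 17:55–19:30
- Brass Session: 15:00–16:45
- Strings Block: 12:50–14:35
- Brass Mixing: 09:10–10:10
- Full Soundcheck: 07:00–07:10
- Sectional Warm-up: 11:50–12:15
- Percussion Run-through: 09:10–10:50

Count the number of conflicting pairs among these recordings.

2

Sorted by start: Full Soundcheck, Brass Mixing, Percussion Run-through, Sectional Warm-up, Strings Block, Brass Session, Woodwind Warm-up, Woodwind Session.
Brass Mixing starts after Full Soundcheck ends; Full Soundcheck is clear from here.
Percussion Run-through starts before Brass Mixing ends → Brass Mixing and Percussion Run-through overlap.
Sectional Warm-up starts after Brass Mixing ends; Brass Mixing is clear from here.
Sectional Warm-up starts after Percussion Run-through ends; Percussion Run-through is clear from here.
Strings Block starts after Sectional Warm-up ends; Sectional Warm-up is clear from here.
Brass Session starts after Strings Block ends; Strings Block is clear from here.
Woodwind Warm-up starts after Brass Session ends; Brass Session is clear from here.
Woodwind Session starts before Woodwind Warm-up ends → Woodwind Warm-up and Woodwind Session overlap.
Overlapping pairs: Brass Mixing & Percussion Run-through, Woodwind Session & Woodwind Warm-up — 2 in total.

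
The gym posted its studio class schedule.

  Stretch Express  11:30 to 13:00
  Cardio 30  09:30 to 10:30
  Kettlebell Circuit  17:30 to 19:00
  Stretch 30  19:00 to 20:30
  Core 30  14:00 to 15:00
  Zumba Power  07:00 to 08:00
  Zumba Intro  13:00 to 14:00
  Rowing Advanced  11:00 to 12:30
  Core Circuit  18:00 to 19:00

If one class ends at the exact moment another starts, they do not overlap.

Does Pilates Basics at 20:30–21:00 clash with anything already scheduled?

Zumba Power: ends 08:00 at or before Pilates Basics starts 20:30 → clear.
Cardio 30: ends 10:30 at or before Pilates Basics starts 20:30 → clear.
Rowing Advanced: ends 12:30 at or before Pilates Basics starts 20:30 → clear.
Stretch Express: ends 13:00 at or before Pilates Basics starts 20:30 → clear.
Zumba Intro: ends 14:00 at or before Pilates Basics starts 20:30 → clear.
Core 30: ends 15:00 at or before Pilates Basics starts 20:30 → clear.
Kettlebell Circuit: ends 19:00 at or before Pilates Basics starts 20:30 → clear.
Core Circuit: ends 19:00 at or before Pilates Basics starts 20:30 → clear.
Stretch 30: ends 20:30 at or before Pilates Basics starts 20:30 → clear.

No — it doesn't clash with anything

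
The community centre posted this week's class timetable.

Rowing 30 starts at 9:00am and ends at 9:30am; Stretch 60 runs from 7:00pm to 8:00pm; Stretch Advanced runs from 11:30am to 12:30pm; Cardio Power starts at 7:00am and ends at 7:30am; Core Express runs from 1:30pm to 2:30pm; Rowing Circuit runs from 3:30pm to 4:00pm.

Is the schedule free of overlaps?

Yes

Two intervals overlap when each starts before the other ends.
Sorted by start: Cardio Power, Rowing 30, Stretch Advanced, Core Express, Rowing Circuit, Stretch 60.
Rowing 30 starts after Cardio Power ends, so nothing later overlaps Cardio Power either.
Stretch Advanced starts after Rowing 30 ends, so nothing later overlaps Rowing 30 either.
Core Express starts after Stretch Advanced ends, so nothing later overlaps Stretch Advanced either.
Rowing Circuit starts after Core Express ends, so nothing later overlaps Core Express either.
Stretch 60 starts after Rowing Circuit ends.
Every pair is clear; the schedule has no overlaps.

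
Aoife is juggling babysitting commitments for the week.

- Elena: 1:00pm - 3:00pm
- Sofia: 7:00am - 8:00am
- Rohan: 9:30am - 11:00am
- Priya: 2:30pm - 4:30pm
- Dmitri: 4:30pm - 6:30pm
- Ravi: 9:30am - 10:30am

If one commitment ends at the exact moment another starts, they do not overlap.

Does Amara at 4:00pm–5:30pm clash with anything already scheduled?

Yes — it overlaps Dmitri, Priya

Sofia: ends 8:00am at or before Amara starts 4:00pm → clear.
Rohan: ends 11:00am at or before Amara starts 4:00pm → clear.
Ravi: ends 10:30am at or before Amara starts 4:00pm → clear.
Elena: ends 3:00pm at or before Amara starts 4:00pm → clear.
Priya: starts 2:30pm before Amara ends 5:30pm, and ends 4:30pm after Amara starts 4:00pm → overlap.
Dmitri: starts 4:30pm before Amara ends 5:30pm, and ends 6:30pm after Amara starts 4:00pm → overlap.
Amara overlaps Priya, Dmitri.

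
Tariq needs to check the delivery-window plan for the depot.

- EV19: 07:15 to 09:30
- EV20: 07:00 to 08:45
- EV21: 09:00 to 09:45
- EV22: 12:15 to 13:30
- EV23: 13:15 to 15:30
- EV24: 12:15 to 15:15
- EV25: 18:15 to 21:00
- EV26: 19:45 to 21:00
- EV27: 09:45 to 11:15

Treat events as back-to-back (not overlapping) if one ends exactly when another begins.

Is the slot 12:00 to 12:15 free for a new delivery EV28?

Yes — the slot is free

EV20: ends 08:45 at or before EV28 starts 12:00 → clear.
EV19: ends 09:30 at or before EV28 starts 12:00 → clear.
EV21: ends 09:45 at or before EV28 starts 12:00 → clear.
EV27: ends 11:15 at or before EV28 starts 12:00 → clear.
EV22: starts 12:15 at or after EV28 ends 12:15 → clear.
EV24: starts 12:15 at or after EV28 ends 12:15 → clear.
EV23: starts 13:15 at or after EV28 ends 12:15 → clear.
EV25: starts 18:15 at or after EV28 ends 12:15 → clear.
EV26: starts 19:45 at or after EV28 ends 12:15 → clear.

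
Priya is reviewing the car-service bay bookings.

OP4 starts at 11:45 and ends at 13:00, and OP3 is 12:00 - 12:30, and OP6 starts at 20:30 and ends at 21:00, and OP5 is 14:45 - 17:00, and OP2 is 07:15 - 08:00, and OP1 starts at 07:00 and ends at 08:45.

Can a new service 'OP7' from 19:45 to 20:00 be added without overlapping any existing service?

Yes — the slot is free

OP1: ends 08:45 at or before OP7 starts 19:45 → clear.
OP2: ends 08:00 at or before OP7 starts 19:45 → clear.
OP4: ends 13:00 at or before OP7 starts 19:45 → clear.
OP3: ends 12:30 at or before OP7 starts 19:45 → clear.
OP5: ends 17:00 at or before OP7 starts 19:45 → clear.
OP6: starts 20:30 at or after OP7 ends 20:00 → clear.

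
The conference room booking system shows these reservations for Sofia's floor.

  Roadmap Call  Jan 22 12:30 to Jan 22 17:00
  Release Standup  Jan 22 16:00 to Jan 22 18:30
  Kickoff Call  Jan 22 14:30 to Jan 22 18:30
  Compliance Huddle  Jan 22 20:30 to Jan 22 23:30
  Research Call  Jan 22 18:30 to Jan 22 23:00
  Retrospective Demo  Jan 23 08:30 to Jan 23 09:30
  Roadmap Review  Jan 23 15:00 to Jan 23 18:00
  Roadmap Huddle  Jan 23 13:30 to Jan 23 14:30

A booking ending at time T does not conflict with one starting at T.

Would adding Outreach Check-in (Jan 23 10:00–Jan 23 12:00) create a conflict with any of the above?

No — it doesn't clash with anything

Roadmap Call: ends Jan 22 17:00 at or before Outreach Check-in starts Jan 23 10:00 → clear.
Kickoff Call: ends Jan 22 18:30 at or before Outreach Check-in starts Jan 23 10:00 → clear.
Release Standup: ends Jan 22 18:30 at or before Outreach Check-in starts Jan 23 10:00 → clear.
Research Call: ends Jan 22 23:00 at or before Outreach Check-in starts Jan 23 10:00 → clear.
Compliance Huddle: ends Jan 22 23:30 at or before Outreach Check-in starts Jan 23 10:00 → clear.
Retrospective Demo: ends Jan 23 09:30 at or before Outreach Check-in starts Jan 23 10:00 → clear.
Roadmap Huddle: starts Jan 23 13:30 at or after Outreach Check-in ends Jan 23 12:00 → clear.
Roadmap Review: starts Jan 23 15:00 at or after Outreach Check-in ends Jan 23 12:00 → clear.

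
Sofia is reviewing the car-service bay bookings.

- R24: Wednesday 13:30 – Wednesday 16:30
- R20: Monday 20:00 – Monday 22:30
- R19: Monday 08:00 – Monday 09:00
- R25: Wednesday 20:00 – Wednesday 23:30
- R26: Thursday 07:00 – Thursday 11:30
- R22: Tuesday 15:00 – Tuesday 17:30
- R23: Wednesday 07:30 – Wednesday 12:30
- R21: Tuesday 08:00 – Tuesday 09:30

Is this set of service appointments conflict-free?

Sorted by start: R19, R20, R21, R22, R23, R24, R25, R26.
R20 starts after R19 ends, so R19 has no further overlaps.
R21 starts after R20 ends, so R20 has no further overlaps.
R22 starts after R21 ends, so R21 has no further overlaps.
R23 starts after R22 ends, so R22 has no further overlaps.
R24 starts after R23 ends, so R23 has no further overlaps.
R25 starts after R24 ends, so R24 has no further overlaps.
R26 starts after R25 ends.
Every pair is clear; the schedule has no overlaps.

Yes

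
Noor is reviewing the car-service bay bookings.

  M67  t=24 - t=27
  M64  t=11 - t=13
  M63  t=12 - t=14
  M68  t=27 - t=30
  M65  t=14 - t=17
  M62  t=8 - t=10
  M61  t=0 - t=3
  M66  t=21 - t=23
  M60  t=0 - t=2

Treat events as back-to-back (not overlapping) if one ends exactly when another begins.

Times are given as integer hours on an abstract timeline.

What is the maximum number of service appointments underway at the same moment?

Walk through starts and ends in time order (an end at T is processed before a start at T):
t=0 start M60 → 1
t=0 start M61 → 2
t=2 end M60 → 1
t=3 end M61 → 0
t=8 start M62 → 1
t=10 end M62 → 0
t=11 start M64 → 1
t=12 start M63 → 2
t=13 end M64 → 1
t=14 end M63 → 0
t=14 start M65 → 1
t=17 end M65 → 0
t=21 start M66 → 1
t=23 end M66 → 0
t=24 start M67 → 1
t=27 end M67 → 0
t=27 start M68 → 1
t=30 end M68 → 0
Peak is 2, at t=0 (M60, M61).

2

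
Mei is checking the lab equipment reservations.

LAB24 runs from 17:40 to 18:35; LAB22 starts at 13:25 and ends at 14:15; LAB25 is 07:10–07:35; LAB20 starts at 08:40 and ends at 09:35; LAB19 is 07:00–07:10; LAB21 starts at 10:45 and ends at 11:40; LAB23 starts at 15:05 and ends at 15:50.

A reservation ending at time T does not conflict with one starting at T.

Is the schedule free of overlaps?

Yes

Sorted by start: LAB19, LAB25, LAB20, LAB21, LAB22, LAB23, LAB24.
LAB25 starts exactly when LAB19 ends (back-to-back, no overlap), so LAB19 has no further overlaps.
LAB20 starts after LAB25 ends, so LAB25 has no further overlaps.
LAB21 starts after LAB20 ends, so LAB20 has no further overlaps.
LAB22 starts after LAB21 ends, so LAB21 has no further overlaps.
LAB23 starts after LAB22 ends, so LAB22 has no further overlaps.
LAB24 starts after LAB23 ends.
Every pair is clear; the schedule has no overlaps.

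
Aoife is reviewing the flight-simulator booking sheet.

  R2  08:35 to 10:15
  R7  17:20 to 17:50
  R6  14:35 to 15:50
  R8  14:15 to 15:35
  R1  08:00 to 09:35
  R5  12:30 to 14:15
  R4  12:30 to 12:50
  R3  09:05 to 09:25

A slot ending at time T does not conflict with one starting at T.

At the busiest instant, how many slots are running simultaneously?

Sort all start/end points and keep a running count:
08:00 start R1 → 1
08:35 start R2 → 2
09:05 start R3 → 3
09:25 end R3 → 2
09:35 end R1 → 1
10:15 end R2 → 0
12:30 start R4 → 1
12:30 start R5 → 2
12:50 end R4 → 1
14:15 end R5 → 0
14:15 start R8 → 1
14:35 start R6 → 2
15:35 end R8 → 1
15:50 end R6 → 0
17:20 start R7 → 1
17:50 end R7 → 0
Peak is 3, at 09:05 (R1, R2, R3).

3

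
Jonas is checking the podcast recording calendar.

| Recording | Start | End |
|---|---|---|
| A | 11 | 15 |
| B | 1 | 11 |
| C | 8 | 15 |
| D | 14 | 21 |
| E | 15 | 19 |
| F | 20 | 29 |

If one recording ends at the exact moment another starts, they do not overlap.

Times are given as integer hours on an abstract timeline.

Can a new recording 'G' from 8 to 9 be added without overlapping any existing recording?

B: starts 1 before G ends 9, and ends 11 after G starts 8 → overlap.
C: starts 8 before G ends 9, and ends 15 after G starts 8 → overlap.
A: starts 11 at or after G ends 9 → clear.
D: starts 14 at or after G ends 9 → clear.
E: starts 15 at or after G ends 9 → clear.
F: starts 20 at or after G ends 9 → clear.
G overlaps B, C.

No — it overlaps B, C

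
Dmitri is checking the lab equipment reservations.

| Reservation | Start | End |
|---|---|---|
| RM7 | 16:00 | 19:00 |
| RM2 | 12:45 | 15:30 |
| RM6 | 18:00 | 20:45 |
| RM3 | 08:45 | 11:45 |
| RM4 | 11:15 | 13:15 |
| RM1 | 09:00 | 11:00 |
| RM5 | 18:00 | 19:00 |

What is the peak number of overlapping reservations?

3

Sort all start/end points and keep a running count:
08:45 start RM3 → 1
09:00 start RM1 → 2
11:00 end RM1 → 1
11:15 start RM4 → 2
11:45 end RM3 → 1
12:45 start RM2 → 2
13:15 end RM4 → 1
15:30 end RM2 → 0
16:00 start RM7 → 1
18:00 start RM5 → 2
18:00 start RM6 → 3
19:00 end RM5 → 2
19:00 end RM7 → 1
20:45 end RM6 → 0
Peak is 3, at 18:00 (RM5, RM6, RM7).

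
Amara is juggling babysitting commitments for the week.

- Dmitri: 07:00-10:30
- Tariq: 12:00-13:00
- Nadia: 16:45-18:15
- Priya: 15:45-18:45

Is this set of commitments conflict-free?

Check each pair: they overlap iff neither finishes before the other starts.
Sorted by start: Dmitri, Tariq, Priya, Nadia.
Tariq starts after Dmitri ends, so Dmitri has no further overlaps.
Priya starts after Tariq ends, so Tariq has no further overlaps.
Nadia starts before Priya ends → Priya and Nadia overlap.
That's a conflict, so the schedule is not conflict-free.

No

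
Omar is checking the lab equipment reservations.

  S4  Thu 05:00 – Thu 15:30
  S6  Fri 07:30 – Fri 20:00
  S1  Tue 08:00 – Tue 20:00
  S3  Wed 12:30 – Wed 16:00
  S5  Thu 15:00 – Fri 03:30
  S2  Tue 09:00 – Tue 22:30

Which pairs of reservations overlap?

S1 & S2, S4 & S5

Sorted by start: S1, S2, S3, S4, S5, S6.
S2 starts before S1 ends → S1 and S2 overlap.
S3 starts after S1 ends, so nothing later overlaps S1 either.
S3 starts after S2 ends, so nothing later overlaps S2 either.
S4 starts after S3 ends, so nothing later overlaps S3 either.
S5 starts before S4 ends → S4 and S5 overlap.
S6 starts after S4 ends.
S6 starts after S5 ends.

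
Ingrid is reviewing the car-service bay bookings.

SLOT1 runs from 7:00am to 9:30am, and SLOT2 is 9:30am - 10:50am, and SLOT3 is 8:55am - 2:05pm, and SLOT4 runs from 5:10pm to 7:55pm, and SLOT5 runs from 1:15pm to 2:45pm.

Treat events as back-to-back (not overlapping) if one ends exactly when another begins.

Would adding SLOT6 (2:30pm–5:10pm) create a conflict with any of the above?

Yes — it overlaps SLOT5

SLOT1: ends 9:30am at or before SLOT6 starts 2:30pm → clear.
SLOT3: ends 2:05pm at or before SLOT6 starts 2:30pm → clear.
SLOT2: ends 10:50am at or before SLOT6 starts 2:30pm → clear.
SLOT5: starts 1:15pm before SLOT6 ends 5:10pm, and ends 2:45pm after SLOT6 starts 2:30pm → overlap.
SLOT4: starts 5:10pm at or after SLOT6 ends 5:10pm → clear.
SLOT6 overlaps SLOT5.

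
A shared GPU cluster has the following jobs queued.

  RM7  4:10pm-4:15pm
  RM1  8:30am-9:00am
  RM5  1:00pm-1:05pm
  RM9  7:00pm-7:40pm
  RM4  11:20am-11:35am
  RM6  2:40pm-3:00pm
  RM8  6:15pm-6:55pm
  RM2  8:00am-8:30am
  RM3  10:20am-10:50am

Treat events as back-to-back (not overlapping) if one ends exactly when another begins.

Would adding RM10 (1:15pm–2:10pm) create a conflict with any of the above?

RM2: ends 8:30am at or before RM10 starts 1:15pm → clear.
RM1: ends 9:00am at or before RM10 starts 1:15pm → clear.
RM3: ends 10:50am at or before RM10 starts 1:15pm → clear.
RM4: ends 11:35am at or before RM10 starts 1:15pm → clear.
RM5: ends 1:05pm at or before RM10 starts 1:15pm → clear.
RM6: starts 2:40pm at or after RM10 ends 2:10pm → clear.
RM7: starts 4:10pm at or after RM10 ends 2:10pm → clear.
RM8: starts 6:15pm at or after RM10 ends 2:10pm → clear.
RM9: starts 7:00pm at or after RM10 ends 2:10pm → clear.

No — it doesn't clash with anything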